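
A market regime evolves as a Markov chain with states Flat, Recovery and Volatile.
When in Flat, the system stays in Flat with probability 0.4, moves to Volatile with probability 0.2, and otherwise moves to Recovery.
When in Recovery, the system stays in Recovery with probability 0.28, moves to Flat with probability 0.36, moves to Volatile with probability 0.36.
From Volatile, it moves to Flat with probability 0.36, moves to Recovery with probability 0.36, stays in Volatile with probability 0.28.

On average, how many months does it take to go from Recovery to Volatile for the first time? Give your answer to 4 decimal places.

3.3333

Let t(s) be the expected number of months to first reach Volatile from state s, with t(Volatile) = 0. Conditioning on the first month:
t(Flat) = 1 + 0.4·t(Flat) + 0.4·t(Recovery)
t(Recovery) = 1 + 0.36·t(Flat) + 0.28·t(Recovery)
Solving: t(Flat) = 3.8889, t(Recovery) = 3.3333.
Expected months from Recovery to Volatile: 3.3333.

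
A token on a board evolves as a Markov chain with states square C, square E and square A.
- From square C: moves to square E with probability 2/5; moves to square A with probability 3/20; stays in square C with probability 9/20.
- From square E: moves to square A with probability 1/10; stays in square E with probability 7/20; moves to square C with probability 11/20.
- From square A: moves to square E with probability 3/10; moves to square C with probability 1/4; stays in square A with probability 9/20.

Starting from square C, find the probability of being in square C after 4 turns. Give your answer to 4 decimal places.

0.4496

Propagate the distribution vector 4 turns from square C.
After 0 turns: (1.0000, 0.0000, 0.0000)
After 1 turn: (0.4500, 0.4000, 0.1500)
After 2 turns: (0.4600, 0.3650, 0.1750)
After 3 turns: (0.4515, 0.3643, 0.1843)
After 4 turns: (0.4496, 0.3634, 0.1871)
P(in square C after 4 turns) = 0.4496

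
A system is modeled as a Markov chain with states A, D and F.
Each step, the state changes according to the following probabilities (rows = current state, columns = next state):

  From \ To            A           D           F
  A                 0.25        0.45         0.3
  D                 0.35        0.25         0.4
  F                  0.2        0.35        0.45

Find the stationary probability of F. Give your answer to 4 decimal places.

Let the stationary distribution be π with π = πP and π_1 + π_2 + π_3 = 1.
π_1 = 0.25·π_1 + 0.35·π_2 + 0.2·π_3
π_2 = 0.45·π_1 + 0.25·π_2 + 0.35·π_3
Solving with the normalization constraint gives π = (0.2646, 0.3422, 0.3932).
So the stationary probability of F is 0.3932.

0.3932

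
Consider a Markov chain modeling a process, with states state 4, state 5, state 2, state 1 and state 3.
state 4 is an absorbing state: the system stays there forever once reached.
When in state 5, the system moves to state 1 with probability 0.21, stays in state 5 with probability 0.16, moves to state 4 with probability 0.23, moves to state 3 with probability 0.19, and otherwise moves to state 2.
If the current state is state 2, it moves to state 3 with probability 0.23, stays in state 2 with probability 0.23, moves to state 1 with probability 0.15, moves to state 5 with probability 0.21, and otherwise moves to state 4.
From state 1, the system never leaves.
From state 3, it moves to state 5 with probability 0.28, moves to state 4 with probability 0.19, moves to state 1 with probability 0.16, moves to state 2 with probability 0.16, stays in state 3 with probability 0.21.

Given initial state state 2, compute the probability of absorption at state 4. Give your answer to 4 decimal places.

Let h(s) be the probability of absorption at state 4 starting from transient state s. Then h(state 4) = 1 and h(state 1) = 0. By first-step analysis:
h(state 5) = 0.23·1 + 0.16·h(state 5) + 0.21·h(state 2) + 0.21·0 + 0.19·h(state 3)
h(state 2) = 0.18·1 + 0.21·h(state 5) + 0.23·h(state 2) + 0.15·0 + 0.23·h(state 3)
h(state 3) = 0.19·1 + 0.28·h(state 5) + 0.16·h(state 2) + 0.16·0 + 0.21·h(state 3)
Solving: h(state 5) = 0.5301, h(state 2) = 0.5389, h(state 3) = 0.5375.
Starting from state 2, the probability is 0.5389.

0.5389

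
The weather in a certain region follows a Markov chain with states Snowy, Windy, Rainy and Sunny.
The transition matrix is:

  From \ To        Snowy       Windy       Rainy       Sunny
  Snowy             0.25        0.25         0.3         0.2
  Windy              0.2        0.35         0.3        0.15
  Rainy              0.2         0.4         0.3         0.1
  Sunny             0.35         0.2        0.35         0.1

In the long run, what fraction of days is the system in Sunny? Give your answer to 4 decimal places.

0.1393

Let the stationary distribution be π with π = πP and π_1 + π_2 + π_3 + π_4 = 1.
π_1 = 0.25·π_1 + 0.2·π_2 + 0.2·π_3 + 0.35·π_4
π_2 = 0.25·π_1 + 0.35·π_2 + 0.4·π_3 + 0.2·π_4
π_3 = 0.3·π_1 + 0.3·π_2 + 0.3·π_3 + 0.35·π_4
Solving with the normalization constraint gives π = (0.2325, 0.3212, 0.3070, 0.1393).
So the stationary probability of Sunny is 0.1393.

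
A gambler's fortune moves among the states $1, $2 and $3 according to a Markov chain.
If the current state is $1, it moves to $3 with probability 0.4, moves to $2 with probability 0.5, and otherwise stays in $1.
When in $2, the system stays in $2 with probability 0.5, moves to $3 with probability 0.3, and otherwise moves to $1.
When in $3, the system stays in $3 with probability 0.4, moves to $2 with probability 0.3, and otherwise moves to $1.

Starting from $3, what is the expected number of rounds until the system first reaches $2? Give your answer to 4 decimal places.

Let t(s) be the expected number of rounds to first reach $2 from state s, with t($2) = 0. Conditioning on the first round:
t($1) = 1 + 0.1·t($1) + 0.4·t($3)
t($3) = 1 + 0.3·t($1) + 0.4·t($3)
Solving: t($1) = 2.3810, t($3) = 2.8571.
Expected rounds from $3 to $2: 2.8571.

2.8571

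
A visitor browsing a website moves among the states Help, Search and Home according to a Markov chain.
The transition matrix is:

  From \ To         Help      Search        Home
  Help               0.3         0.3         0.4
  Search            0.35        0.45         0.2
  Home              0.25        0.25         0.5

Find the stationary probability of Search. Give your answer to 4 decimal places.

Let the stationary distribution be π with π = πP and π_1 + π_2 + π_3 = 1.
π_1 = 0.3·π_1 + 0.35·π_2 + 0.25·π_3
π_2 = 0.3·π_1 + 0.45·π_2 + 0.25·π_3
Solving with the normalization constraint gives π = (0.2980, 0.3311, 0.3709).
So the stationary probability of Search is 0.3311.

0.3311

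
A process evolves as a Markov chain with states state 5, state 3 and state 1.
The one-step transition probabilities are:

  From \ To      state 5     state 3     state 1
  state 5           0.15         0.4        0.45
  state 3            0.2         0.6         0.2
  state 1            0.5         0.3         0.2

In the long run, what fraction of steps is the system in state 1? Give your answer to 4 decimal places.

0.2667

Let the stationary distribution be π with π = πP and π_1 + π_2 + π_3 = 1.
π_1 = 0.15·π_1 + 0.2·π_2 + 0.5·π_3
π_2 = 0.4·π_1 + 0.6·π_2 + 0.3·π_3
Solving with the normalization constraint gives π = (0.2667, 0.4667, 0.2667).
So the stationary probability of state 1 is 0.2667.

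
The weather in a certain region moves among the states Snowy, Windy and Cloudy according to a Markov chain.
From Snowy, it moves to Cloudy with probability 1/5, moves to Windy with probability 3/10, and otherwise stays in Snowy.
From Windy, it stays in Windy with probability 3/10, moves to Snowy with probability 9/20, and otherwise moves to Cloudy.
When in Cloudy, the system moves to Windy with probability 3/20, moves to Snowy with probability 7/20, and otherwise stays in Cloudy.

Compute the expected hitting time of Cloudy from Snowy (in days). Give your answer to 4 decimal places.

4.6512

Let t(s) be the expected number of days to first reach Cloudy from state s, with t(Cloudy) = 0. Conditioning on the first day:
t(Snowy) = 1 + 0.5·t(Snowy) + 0.3·t(Windy)
t(Windy) = 1 + 0.45·t(Snowy) + 0.3·t(Windy)
Solving: t(Snowy) = 4.6512, t(Windy) = 4.4186.
Expected days from Snowy to Cloudy: 4.6512.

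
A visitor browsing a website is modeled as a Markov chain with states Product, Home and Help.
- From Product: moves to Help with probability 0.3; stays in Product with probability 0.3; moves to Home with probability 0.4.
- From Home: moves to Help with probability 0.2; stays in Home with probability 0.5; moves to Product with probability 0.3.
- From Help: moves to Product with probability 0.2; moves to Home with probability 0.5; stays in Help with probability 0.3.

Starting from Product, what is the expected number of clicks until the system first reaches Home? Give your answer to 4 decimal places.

Let t(s) be the expected number of clicks to first reach Home from state s, with t(Home) = 0. Conditioning on the first click:
t(Product) = 1 + 0.3·t(Product) + 0.3·t(Help)
t(Help) = 1 + 0.2·t(Product) + 0.3·t(Help)
Solving: t(Product) = 2.3256, t(Help) = 2.0930.
Expected clicks from Product to Home: 2.3256.

2.3256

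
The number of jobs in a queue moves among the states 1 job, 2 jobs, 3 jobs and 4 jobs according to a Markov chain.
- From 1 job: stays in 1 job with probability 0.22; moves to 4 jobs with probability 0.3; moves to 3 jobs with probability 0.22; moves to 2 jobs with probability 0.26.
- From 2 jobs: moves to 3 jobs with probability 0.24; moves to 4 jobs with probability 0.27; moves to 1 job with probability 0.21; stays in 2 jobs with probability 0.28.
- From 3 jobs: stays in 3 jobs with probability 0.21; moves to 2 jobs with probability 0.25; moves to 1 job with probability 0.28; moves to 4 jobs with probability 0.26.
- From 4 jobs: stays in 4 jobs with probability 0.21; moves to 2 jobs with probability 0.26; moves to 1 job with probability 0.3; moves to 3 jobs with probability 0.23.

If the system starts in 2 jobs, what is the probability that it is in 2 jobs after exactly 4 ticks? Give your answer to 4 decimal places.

Propagate the distribution vector 4 ticks from 2 jobs.
After 0 ticks: (0.0000, 1.0000, 0.0000, 0.0000)
After 1 tick: (0.2100, 0.2800, 0.2400, 0.2700)
After 2 ticks: (0.2532, 0.2632, 0.2259, 0.2577)
After 3 ticks: (0.2515, 0.2630, 0.2256, 0.2599)
After 4 ticks: (0.2517, 0.2630, 0.2256, 0.2597)
P(in 2 jobs after 4 ticks) = 0.2630

0.2630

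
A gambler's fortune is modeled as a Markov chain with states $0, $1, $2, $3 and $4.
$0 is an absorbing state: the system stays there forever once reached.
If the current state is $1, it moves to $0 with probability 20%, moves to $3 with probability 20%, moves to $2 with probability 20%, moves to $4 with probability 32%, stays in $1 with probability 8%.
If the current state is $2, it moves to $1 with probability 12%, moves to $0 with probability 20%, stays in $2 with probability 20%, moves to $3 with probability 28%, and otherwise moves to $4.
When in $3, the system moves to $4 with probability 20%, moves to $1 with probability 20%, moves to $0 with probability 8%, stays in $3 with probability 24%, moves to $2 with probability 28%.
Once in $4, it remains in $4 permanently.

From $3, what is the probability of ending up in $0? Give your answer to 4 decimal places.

0.3703

Let h(s) be the probability of absorption at $0 starting from transient state s. Then h($0) = 1 and h($4) = 0. By first-step analysis:
h($1) = 0.2·1 + 0.08·h($1) + 0.2·h($2) + 0.2·h($3) + 0.32·0
h($2) = 0.2·1 + 0.12·h($1) + 0.2·h($2) + 0.28·h($3) + 0.2·0
h($3) = 0.08·1 + 0.2·h($1) + 0.28·h($2) + 0.24·h($3) + 0.2·0
Solving: h($1) = 0.3932, h($2) = 0.4386, h($3) = 0.3703.
Starting from $3, the probability is 0.3703.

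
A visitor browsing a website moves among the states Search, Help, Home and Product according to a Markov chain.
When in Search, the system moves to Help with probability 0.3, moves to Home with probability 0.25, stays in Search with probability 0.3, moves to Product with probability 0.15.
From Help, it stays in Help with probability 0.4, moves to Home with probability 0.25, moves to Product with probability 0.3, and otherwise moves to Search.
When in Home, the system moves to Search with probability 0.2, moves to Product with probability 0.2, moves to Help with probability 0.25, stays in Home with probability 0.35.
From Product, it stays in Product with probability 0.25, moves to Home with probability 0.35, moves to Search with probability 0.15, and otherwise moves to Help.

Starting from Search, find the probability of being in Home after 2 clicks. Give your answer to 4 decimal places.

Propagate the distribution vector 2 clicks from Search.
After 0 clicks: (1.0000, 0.0000, 0.0000, 0.0000)
After 1 click: (0.3000, 0.3000, 0.2500, 0.1500)
After 2 clicks: (0.1775, 0.3100, 0.2900, 0.2225)
P(in Home after 2 clicks) = 0.2900

0.2900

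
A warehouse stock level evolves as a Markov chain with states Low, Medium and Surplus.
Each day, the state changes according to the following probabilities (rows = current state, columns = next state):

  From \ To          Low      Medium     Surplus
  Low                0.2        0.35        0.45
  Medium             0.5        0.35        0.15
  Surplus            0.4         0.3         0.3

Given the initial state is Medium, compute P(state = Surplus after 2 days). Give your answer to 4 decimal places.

Sum over the intermediate state after 1 day:
P = P(Medium→Low)·P(Low→Surplus) + P(Medium→Medium)·P(Medium→Surplus) + P(Medium→Surplus)·P(Surplus→Surplus)
  = 0.5×0.45 + 0.35×0.15 + 0.15×0.3
  = 0.2250 + 0.0525 + 0.0450 = 0.3225

0.3225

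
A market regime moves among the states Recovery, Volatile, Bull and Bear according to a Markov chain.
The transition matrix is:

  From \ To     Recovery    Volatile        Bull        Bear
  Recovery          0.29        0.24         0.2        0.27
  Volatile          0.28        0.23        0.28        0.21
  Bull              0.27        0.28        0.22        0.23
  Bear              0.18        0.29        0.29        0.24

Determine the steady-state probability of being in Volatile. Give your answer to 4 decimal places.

0.2592

Let the stationary distribution be π with π = πP and π_1 + π_2 + π_3 + π_4 = 1.
π_1 = 0.29·π_1 + 0.28·π_2 + 0.27·π_3 + 0.18·π_4
π_2 = 0.24·π_1 + 0.23·π_2 + 0.28·π_3 + 0.29·π_4
π_3 = 0.2·π_1 + 0.28·π_2 + 0.22·π_3 + 0.29·π_4
Solving with the normalization constraint gives π = (0.2563, 0.2592, 0.2470, 0.2374).
So the stationary probability of Volatile is 0.2592.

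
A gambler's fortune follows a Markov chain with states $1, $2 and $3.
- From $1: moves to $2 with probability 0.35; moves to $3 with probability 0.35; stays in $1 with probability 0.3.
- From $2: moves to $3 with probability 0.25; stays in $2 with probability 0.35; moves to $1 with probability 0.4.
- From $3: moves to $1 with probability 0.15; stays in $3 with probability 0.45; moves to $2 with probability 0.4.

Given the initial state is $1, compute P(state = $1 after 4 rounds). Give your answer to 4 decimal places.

0.2845

Propagate the distribution vector 4 rounds from $1.
After 0 rounds: (1.0000, 0.0000, 0.0000)
After 1 round: (0.3000, 0.3500, 0.3500)
After 2 rounds: (0.2825, 0.3675, 0.3500)
After 3 rounds: (0.2843, 0.3675, 0.3483)
After 4 rounds: (0.2845, 0.3674, 0.3481)
P(in $1 after 4 rounds) = 0.2845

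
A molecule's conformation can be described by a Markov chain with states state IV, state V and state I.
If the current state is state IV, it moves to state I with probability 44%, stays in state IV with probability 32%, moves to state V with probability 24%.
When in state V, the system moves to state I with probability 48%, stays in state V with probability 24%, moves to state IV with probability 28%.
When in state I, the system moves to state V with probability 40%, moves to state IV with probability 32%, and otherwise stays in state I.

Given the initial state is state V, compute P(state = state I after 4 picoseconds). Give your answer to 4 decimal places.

Propagate the distribution vector 4 picoseconds from state V.
After 0 picoseconds: (0.0000, 1.0000, 0.0000)
After 1 picosecond: (0.2800, 0.2400, 0.4800)
After 2 picoseconds: (0.3104, 0.3168, 0.3728)
After 3 picoseconds: (0.3073, 0.2996, 0.3930)
After 4 picoseconds: (0.3080, 0.3029, 0.3891)
P(in state I after 4 picoseconds) = 0.3891

0.3891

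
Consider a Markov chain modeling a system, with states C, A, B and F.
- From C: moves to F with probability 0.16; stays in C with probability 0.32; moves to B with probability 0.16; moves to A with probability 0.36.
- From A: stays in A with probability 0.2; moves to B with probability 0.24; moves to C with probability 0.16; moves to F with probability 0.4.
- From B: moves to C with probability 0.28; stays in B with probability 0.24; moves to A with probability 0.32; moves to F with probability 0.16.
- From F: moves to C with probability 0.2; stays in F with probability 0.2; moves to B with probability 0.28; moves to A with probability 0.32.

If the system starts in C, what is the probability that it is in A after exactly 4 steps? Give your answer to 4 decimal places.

0.2940

Propagate the distribution vector 4 steps from C.
After 0 steps: (1.0000, 0.0000, 0.0000, 0.0000)
After 1 step: (0.3200, 0.3600, 0.1600, 0.1600)
After 2 steps: (0.2368, 0.2896, 0.2208, 0.2528)
After 3 steps: (0.2345, 0.2947, 0.2312, 0.2396)
After 4 steps: (0.2348, 0.2940, 0.2308, 0.2403)
P(in A after 4 steps) = 0.2940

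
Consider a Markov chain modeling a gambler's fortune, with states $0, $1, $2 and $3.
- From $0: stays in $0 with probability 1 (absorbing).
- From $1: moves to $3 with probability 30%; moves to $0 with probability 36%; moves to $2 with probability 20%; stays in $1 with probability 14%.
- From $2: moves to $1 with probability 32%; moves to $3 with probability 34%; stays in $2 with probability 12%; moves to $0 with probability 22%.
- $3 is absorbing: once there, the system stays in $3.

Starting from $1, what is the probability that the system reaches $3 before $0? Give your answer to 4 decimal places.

0.4792

Let h(s) be the probability of absorption at $3 starting from transient state s. Then h($3) = 1 and h($0) = 0. By first-step analysis:
h($1) = 0.36·0 + 0.14·h($1) + 0.2·h($2) + 0.3·1
h($2) = 0.22·0 + 0.32·h($1) + 0.12·h($2) + 0.34·1
Solving: h($1) = 0.4792, h($2) = 0.5606.
Starting from $1, the probability is 0.4792.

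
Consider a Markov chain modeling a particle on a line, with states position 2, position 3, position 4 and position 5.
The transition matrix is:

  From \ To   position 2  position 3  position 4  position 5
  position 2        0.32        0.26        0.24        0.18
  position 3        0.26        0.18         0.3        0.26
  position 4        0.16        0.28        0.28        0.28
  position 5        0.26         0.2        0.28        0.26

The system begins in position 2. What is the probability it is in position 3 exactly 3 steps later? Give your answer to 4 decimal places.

Propagate the distribution vector 3 steps from position 2.
After 0 steps: (1.0000, 0.0000, 0.0000, 0.0000)
After 1 step: (0.3200, 0.2600, 0.2400, 0.1800)
After 2 steps: (0.2552, 0.2332, 0.2724, 0.2392)
After 3 steps: (0.2481, 0.2324, 0.2745, 0.2450)
P(in position 3 after 3 steps) = 0.2324

0.2324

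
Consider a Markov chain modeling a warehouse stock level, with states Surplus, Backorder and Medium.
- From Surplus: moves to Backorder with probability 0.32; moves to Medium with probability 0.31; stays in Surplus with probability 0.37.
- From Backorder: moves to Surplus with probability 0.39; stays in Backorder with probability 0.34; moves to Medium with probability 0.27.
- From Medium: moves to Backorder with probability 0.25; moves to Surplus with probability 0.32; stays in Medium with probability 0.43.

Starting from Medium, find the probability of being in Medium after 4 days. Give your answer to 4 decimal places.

Propagate the distribution vector 4 days from Medium.
After 0 days: (0.0000, 0.0000, 1.0000)
After 1 day: (0.3200, 0.2500, 0.4300)
After 2 days: (0.3535, 0.2949, 0.3516)
After 3 days: (0.3583, 0.3013, 0.3404)
After 4 days: (0.3590, 0.3022, 0.3388)
P(in Medium after 4 days) = 0.3388

0.3388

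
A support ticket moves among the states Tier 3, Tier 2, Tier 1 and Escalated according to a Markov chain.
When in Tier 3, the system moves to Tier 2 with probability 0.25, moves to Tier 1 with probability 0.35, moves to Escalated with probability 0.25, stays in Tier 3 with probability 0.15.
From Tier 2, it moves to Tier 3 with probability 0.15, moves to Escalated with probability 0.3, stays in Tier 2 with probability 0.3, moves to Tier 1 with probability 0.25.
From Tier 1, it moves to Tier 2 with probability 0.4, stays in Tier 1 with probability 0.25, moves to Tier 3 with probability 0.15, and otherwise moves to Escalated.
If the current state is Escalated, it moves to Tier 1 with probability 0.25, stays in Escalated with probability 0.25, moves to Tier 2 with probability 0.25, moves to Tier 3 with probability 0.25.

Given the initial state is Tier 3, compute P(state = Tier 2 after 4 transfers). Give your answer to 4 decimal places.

0.3054

Propagate the distribution vector 4 transfers from Tier 3.
After 0 transfers: (1.0000, 0.0000, 0.0000, 0.0000)
After 1 transfer: (0.1500, 0.2500, 0.3500, 0.2500)
After 2 transfers: (0.1750, 0.3150, 0.2650, 0.2450)
After 3 transfers: (0.1745, 0.3055, 0.2675, 0.2525)
After 4 transfers: (0.1753, 0.3054, 0.2675, 0.2519)
P(in Tier 2 after 4 transfers) = 0.3054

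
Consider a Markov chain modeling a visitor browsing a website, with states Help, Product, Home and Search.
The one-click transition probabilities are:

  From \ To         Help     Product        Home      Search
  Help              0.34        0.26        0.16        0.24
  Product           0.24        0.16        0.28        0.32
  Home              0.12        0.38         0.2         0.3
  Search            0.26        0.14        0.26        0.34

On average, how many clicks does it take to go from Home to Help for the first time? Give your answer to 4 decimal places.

5.1453

Let t(s) be the expected number of clicks to first reach Help from state s, with t(Help) = 0. Conditioning on the first click:
t(Product) = 1 + 0.16·t(Product) + 0.28·t(Home) + 0.32·t(Search)
t(Home) = 1 + 0.38·t(Product) + 0.2·t(Home) + 0.3·t(Search)
t(Search) = 1 + 0.14·t(Product) + 0.26·t(Home) + 0.34·t(Search)
Solving: t(Product) = 4.6290, t(Home) = 5.1453, t(Search) = 4.5240.
Expected clicks from Home to Help: 5.1453.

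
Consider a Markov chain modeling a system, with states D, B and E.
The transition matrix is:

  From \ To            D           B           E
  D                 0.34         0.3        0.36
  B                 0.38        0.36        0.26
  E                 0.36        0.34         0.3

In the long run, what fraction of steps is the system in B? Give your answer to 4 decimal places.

0.3323

Let the stationary distribution be π with π = πP and π_1 + π_2 + π_3 = 1.
π_1 = 0.34·π_1 + 0.38·π_2 + 0.36·π_3
π_2 = 0.3·π_1 + 0.36·π_2 + 0.34·π_3
Solving with the normalization constraint gives π = (0.3595, 0.3323, 0.3083).
So the stationary probability of B is 0.3323.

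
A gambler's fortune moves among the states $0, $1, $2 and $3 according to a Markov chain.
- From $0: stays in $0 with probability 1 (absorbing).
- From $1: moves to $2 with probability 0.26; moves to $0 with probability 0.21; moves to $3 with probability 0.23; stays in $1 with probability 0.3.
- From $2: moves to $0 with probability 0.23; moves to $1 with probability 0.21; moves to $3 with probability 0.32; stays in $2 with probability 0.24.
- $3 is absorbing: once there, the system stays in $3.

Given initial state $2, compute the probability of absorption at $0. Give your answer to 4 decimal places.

Let h(s) be the probability of absorption at $0 starting from transient state s. Then h($0) = 1 and h($3) = 0. By first-step analysis:
h($1) = 0.21·1 + 0.3·h($1) + 0.26·h($2) + 0.23·0
h($2) = 0.23·1 + 0.21·h($1) + 0.24·h($2) + 0.32·0
Solving: h($1) = 0.4596, h($2) = 0.4296.
Starting from $2, the probability is 0.4296.

0.4296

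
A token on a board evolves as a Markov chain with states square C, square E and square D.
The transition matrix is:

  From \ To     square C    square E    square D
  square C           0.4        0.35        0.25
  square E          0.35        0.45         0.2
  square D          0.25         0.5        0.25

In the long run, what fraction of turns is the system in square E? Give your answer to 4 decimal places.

0.4270

Let the stationary distribution be π with π = πP and π_1 + π_2 + π_3 = 1.
π_1 = 0.4·π_1 + 0.35·π_2 + 0.25·π_3
π_2 = 0.35·π_1 + 0.45·π_2 + 0.5·π_3
Solving with the normalization constraint gives π = (0.3444, 0.4270, 0.2287).
So the stationary probability of square E is 0.4270.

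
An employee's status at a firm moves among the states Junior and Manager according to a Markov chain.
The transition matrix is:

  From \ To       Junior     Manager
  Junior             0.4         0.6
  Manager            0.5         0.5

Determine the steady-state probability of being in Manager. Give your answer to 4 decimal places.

Let the stationary distribution be π with π = πP and π_1 + π_2 = 1.
π_1 = 0.4·π_1 + 0.5·π_2
Solving with the normalization constraint gives π = (0.4545, 0.5455).
So the stationary probability of Manager is 0.5455.

0.5455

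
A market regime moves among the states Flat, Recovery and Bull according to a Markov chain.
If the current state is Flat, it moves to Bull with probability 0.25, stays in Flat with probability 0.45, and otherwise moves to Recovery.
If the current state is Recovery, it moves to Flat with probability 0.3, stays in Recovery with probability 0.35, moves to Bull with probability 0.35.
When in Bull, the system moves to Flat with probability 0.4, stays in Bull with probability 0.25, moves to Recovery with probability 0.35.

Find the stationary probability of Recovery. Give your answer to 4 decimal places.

0.3307

Let the stationary distribution be π with π = πP and π_1 + π_2 + π_3 = 1.
π_1 = 0.45·π_1 + 0.3·π_2 + 0.4·π_3
π_2 = 0.3·π_1 + 0.35·π_2 + 0.35·π_3
Solving with the normalization constraint gives π = (0.3862, 0.3307, 0.2831).
So the stationary probability of Recovery is 0.3307.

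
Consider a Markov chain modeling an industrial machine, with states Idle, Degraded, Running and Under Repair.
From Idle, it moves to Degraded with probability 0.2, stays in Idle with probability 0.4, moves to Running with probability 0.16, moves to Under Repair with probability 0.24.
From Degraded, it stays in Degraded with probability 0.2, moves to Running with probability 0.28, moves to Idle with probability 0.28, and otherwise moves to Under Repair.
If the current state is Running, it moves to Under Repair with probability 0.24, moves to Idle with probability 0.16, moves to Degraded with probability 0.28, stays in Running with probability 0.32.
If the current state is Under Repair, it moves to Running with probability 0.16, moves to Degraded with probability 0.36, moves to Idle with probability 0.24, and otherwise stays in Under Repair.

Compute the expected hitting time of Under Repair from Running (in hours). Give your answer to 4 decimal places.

Let t(s) be the expected number of hours to first reach Under Repair from state s, with t(Under Repair) = 0. Conditioning on the first hour:
t(Idle) = 1 + 0.4·t(Idle) + 0.2·t(Degraded) + 0.16·t(Running)
t(Degraded) = 1 + 0.28·t(Idle) + 0.2·t(Degraded) + 0.28·t(Running)
t(Running) = 1 + 0.16·t(Idle) + 0.28·t(Degraded) + 0.32·t(Running)
Solving: t(Idle) = 4.1667, t(Degraded) = 4.1667, t(Running) = 4.1667.
Expected hours from Running to Under Repair: 4.1667.

4.1667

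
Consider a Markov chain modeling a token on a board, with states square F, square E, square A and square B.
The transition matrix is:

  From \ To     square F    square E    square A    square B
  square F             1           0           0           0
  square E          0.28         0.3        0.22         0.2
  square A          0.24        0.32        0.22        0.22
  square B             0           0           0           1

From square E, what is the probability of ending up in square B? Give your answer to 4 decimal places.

0.4298

Let h(s) be the probability of absorption at square B starting from transient state s. Then h(square B) = 1 and h(square F) = 0. By first-step analysis:
h(square E) = 0.28·0 + 0.3·h(square E) + 0.22·h(square A) + 0.2·1
h(square A) = 0.24·0 + 0.32·h(square E) + 0.22·h(square A) + 0.22·1
Solving: h(square E) = 0.4298, h(square A) = 0.4584.
Starting from square E, the probability is 0.4298.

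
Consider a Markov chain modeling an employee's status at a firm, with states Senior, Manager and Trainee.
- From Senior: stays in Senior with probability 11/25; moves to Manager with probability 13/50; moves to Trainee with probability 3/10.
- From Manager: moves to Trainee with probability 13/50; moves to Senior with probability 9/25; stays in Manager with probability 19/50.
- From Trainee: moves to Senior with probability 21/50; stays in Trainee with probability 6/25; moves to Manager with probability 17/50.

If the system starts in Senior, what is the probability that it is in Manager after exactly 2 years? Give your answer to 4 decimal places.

0.3152

Sum over the intermediate state after 1 year:
P = P(Senior→Senior)·P(Senior→Manager) + P(Senior→Manager)·P(Manager→Manager) + P(Senior→Trainee)·P(Trainee→Manager)
  = 0.44×0.26 + 0.26×0.38 + 0.3×0.34
  = 0.1144 + 0.0988 + 0.1020 = 0.3152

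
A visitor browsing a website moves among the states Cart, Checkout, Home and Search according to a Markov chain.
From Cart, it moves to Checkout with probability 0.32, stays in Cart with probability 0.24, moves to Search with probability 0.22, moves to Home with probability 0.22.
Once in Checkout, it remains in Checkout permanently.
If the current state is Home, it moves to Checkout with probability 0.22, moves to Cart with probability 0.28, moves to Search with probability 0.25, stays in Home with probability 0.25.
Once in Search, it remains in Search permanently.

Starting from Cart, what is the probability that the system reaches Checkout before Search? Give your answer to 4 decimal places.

0.5673

Let h(s) be the probability of absorption at Checkout starting from transient state s. Then h(Checkout) = 1 and h(Search) = 0. By first-step analysis:
h(Cart) = 0.24·h(Cart) + 0.32·1 + 0.22·h(Home) + 0.22·0
h(Home) = 0.28·h(Cart) + 0.22·1 + 0.25·h(Home) + 0.25·0
Solving: h(Cart) = 0.5673, h(Home) = 0.5051.
Starting from Cart, the probability is 0.5673.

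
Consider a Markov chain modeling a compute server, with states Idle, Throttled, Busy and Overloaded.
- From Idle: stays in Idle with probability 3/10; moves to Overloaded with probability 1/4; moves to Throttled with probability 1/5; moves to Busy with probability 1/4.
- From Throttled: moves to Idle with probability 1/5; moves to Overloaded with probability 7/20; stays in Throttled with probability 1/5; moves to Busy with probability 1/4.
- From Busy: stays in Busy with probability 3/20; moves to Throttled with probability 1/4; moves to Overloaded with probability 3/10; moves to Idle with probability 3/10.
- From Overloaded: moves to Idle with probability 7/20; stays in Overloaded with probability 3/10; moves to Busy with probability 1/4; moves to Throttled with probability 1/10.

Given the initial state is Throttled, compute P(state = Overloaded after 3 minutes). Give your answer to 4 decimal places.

0.2940

Propagate the distribution vector 3 minutes from Throttled.
After 0 minutes: (0.0000, 1.0000, 0.0000, 0.0000)
After 1 minute: (0.2000, 0.2000, 0.2500, 0.3500)
After 2 minutes: (0.2975, 0.1775, 0.2250, 0.3000)
After 3 minutes: (0.2973, 0.1813, 0.2275, 0.2940)
P(in Overloaded after 3 minutes) = 0.2940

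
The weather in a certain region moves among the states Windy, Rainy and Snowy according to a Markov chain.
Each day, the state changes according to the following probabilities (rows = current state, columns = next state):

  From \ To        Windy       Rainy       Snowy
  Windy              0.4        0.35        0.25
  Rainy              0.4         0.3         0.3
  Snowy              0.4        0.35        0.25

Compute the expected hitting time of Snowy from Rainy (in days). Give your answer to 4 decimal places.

Let t(s) be the expected number of days to first reach Snowy from state s, with t(Snowy) = 0. Conditioning on the first day:
t(Windy) = 1 + 0.4·t(Windy) + 0.35·t(Rainy)
t(Rainy) = 1 + 0.4·t(Windy) + 0.3·t(Rainy)
Solving: t(Windy) = 3.7500, t(Rainy) = 3.5714.
Expected days from Rainy to Snowy: 3.5714.

3.5714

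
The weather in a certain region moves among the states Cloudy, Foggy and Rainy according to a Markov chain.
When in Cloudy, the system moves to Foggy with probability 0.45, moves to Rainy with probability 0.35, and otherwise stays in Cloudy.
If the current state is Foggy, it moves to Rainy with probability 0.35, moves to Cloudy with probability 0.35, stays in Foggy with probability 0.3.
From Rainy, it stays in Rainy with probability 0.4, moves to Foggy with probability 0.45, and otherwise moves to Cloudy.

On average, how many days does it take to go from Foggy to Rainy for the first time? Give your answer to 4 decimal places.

Let t(s) be the expected number of days to first reach Rainy from state s, with t(Rainy) = 0. Conditioning on the first day:
t(Cloudy) = 1 + 0.2·t(Cloudy) + 0.45·t(Foggy)
t(Foggy) = 1 + 0.35·t(Cloudy) + 0.3·t(Foggy)
Solving: t(Cloudy) = 2.8571, t(Foggy) = 2.8571.
Expected days from Foggy to Rainy: 2.8571.

2.8571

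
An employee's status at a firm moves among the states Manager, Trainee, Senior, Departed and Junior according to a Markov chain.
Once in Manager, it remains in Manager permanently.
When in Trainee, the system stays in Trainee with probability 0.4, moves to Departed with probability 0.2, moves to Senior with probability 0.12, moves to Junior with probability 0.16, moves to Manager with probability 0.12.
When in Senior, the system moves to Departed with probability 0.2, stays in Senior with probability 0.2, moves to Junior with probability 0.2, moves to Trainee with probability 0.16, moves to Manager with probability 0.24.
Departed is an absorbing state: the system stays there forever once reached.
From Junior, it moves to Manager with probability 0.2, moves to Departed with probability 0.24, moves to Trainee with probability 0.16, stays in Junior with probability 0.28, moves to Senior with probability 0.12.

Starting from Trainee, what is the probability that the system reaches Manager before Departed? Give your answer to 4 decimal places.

Let h(s) be the probability of absorption at Manager starting from transient state s. Then h(Manager) = 1 and h(Departed) = 0. By first-step analysis:
h(Trainee) = 0.12·1 + 0.4·h(Trainee) + 0.12·h(Senior) + 0.2·0 + 0.16·h(Junior)
h(Senior) = 0.24·1 + 0.16·h(Trainee) + 0.2·h(Senior) + 0.2·0 + 0.2·h(Junior)
h(Junior) = 0.2·1 + 0.16·h(Trainee) + 0.12·h(Senior) + 0.24·0 + 0.28·h(Junior)
Solving: h(Trainee) = 0.4207, h(Senior) = 0.4977, h(Junior) = 0.4542.
Starting from Trainee, the probability is 0.4207.

0.4207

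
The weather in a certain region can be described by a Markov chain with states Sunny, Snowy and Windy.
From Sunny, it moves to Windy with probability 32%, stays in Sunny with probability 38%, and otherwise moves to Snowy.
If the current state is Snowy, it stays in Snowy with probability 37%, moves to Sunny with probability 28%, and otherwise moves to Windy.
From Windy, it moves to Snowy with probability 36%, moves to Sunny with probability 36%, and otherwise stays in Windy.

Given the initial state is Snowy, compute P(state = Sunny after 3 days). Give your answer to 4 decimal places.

Propagate the distribution vector 3 days from Snowy.
After 0 days: (0.0000, 1.0000, 0.0000)
After 1 day: (0.2800, 0.3700, 0.3500)
After 2 days: (0.3360, 0.3469, 0.3171)
After 3 days: (0.3390, 0.3433, 0.3177)
P(in Sunny after 3 days) = 0.3390

0.3390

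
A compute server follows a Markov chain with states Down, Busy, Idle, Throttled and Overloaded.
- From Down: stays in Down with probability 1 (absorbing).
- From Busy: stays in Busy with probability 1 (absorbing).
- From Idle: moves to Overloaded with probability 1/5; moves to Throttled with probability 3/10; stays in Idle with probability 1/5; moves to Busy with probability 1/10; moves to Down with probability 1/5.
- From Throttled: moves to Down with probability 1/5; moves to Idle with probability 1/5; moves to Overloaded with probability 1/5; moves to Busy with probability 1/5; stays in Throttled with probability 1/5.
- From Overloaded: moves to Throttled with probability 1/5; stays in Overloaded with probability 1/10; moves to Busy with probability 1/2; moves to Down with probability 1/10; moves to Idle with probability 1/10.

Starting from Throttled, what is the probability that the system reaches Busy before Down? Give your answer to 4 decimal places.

0.5652

Let h(s) be the probability of absorption at Busy starting from transient state s. Then h(Busy) = 1 and h(Down) = 0. By first-step analysis:
h(Idle) = 0.2·0 + 0.1·1 + 0.2·h(Idle) + 0.3·h(Throttled) + 0.2·h(Overloaded)
h(Throttled) = 0.2·0 + 0.2·1 + 0.2·h(Idle) + 0.2·h(Throttled) + 0.2·h(Overloaded)
h(Overloaded) = 0.1·0 + 0.5·1 + 0.1·h(Idle) + 0.2·h(Throttled) + 0.1·h(Overloaded)
Solving: h(Idle) = 0.5217, h(Throttled) = 0.5652, h(Overloaded) = 0.7391.
Starting from Throttled, the probability is 0.5652.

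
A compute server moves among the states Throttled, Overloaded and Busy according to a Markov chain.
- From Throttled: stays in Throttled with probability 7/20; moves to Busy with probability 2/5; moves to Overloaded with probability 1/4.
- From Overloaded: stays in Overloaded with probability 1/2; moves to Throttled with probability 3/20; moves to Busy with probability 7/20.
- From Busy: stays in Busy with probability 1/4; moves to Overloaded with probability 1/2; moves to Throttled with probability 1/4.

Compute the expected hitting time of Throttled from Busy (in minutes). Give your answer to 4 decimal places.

5.0000

Let t(s) be the expected number of minutes to first reach Throttled from state s, with t(Throttled) = 0. Conditioning on the first minute:
t(Overloaded) = 1 + 0.5·t(Overloaded) + 0.35·t(Busy)
t(Busy) = 1 + 0.5·t(Overloaded) + 0.25·t(Busy)
Solving: t(Overloaded) = 5.5000, t(Busy) = 5.0000.
Expected minutes from Busy to Throttled: 5.0000.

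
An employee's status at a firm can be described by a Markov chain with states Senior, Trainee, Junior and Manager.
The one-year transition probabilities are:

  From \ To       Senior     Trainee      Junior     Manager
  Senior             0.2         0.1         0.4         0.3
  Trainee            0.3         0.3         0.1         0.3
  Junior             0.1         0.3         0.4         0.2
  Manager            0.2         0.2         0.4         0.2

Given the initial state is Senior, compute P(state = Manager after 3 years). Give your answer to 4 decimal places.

Propagate the distribution vector 3 years from Senior.
After 0 years: (1.0000, 0.0000, 0.0000, 0.0000)
After 1 year: (0.2000, 0.1000, 0.4000, 0.3000)
After 2 years: (0.1700, 0.2300, 0.3700, 0.2300)
After 3 years: (0.1860, 0.2430, 0.3310, 0.2400)
P(in Manager after 3 years) = 0.2400

0.2400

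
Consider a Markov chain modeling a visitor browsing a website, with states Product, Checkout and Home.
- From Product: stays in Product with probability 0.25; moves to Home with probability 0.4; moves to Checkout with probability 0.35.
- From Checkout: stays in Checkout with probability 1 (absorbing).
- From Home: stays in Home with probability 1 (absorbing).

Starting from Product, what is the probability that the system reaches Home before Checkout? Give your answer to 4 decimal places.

Let h(s) be the probability of absorption at Home starting from transient state s. Then h(Home) = 1 and h(Checkout) = 0. By first-step analysis:
h(Product) = 0.25·h(Product) + 0.35·0 + 0.4·1
Solving: h(Product) = 0.5333.
Starting from Product, the probability is 0.5333.

0.5333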